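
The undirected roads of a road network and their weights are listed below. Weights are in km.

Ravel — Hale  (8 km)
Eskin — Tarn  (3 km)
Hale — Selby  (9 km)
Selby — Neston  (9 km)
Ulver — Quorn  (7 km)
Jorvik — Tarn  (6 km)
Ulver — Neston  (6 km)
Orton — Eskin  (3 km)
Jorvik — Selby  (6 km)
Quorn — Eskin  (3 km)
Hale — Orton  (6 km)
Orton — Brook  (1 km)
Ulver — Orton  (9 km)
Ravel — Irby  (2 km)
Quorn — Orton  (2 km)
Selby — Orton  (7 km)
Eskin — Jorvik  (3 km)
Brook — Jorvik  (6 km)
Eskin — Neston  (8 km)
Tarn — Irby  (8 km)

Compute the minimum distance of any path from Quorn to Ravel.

Candidate routes:
Quorn–Orton–Eskin–Tarn–Irby–Ravel: 2+3+3+8+2 = 18
Quorn–Orton–Hale–Ravel: 2+6+8 = 16
Cheapest is Quorn–Orton–Hale–Ravel at 16 km.

16 km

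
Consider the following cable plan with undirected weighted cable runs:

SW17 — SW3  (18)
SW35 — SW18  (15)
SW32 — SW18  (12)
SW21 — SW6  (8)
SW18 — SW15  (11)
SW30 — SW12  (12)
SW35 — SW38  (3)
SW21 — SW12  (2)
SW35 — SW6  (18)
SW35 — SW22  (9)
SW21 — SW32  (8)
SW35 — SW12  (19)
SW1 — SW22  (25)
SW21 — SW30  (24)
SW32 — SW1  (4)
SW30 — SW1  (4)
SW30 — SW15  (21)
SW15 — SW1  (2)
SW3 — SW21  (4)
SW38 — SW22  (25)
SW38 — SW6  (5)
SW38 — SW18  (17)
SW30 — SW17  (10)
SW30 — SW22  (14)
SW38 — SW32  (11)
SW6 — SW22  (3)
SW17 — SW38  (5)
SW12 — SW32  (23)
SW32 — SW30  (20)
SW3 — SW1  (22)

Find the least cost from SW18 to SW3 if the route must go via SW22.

39

Best SW18 to SW22: SW18 → SW35 → SW22 costing 24
Shortest SW22→SW3: SW22 → SW6 → SW21 → SW3 = 15
Total via SW22: 24 + 15 = 39.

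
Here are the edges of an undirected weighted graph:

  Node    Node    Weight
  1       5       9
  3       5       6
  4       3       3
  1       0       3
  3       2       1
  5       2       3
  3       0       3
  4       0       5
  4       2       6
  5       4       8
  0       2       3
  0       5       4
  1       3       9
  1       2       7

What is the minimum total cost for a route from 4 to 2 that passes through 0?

Shortest 4→0: 4 → 0 = 5
Shortest 0→2: 0 → 2 = 3
Total via 0: 5 + 3 = 8.

8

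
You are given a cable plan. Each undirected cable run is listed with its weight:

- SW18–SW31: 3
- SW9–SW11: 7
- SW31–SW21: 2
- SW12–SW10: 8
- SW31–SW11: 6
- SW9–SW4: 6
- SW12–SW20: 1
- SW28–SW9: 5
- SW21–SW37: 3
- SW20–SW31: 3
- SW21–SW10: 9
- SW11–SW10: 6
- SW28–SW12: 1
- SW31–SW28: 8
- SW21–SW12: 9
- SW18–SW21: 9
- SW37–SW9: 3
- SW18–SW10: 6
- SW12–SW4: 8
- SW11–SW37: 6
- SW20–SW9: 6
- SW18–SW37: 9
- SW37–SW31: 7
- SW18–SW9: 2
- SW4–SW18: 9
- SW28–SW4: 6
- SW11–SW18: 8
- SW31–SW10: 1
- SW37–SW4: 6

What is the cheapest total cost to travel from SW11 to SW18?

Settle nodes by increasing distance from SW11:
SW11: 0
SW31: 6  (via SW11)
SW37: 6  (via SW11)
SW10: 6  (via SW11)
SW9: 7  (via SW11)
SW18: 8  (via SW11)
Shortest route: SW11–SW18 = 8.

8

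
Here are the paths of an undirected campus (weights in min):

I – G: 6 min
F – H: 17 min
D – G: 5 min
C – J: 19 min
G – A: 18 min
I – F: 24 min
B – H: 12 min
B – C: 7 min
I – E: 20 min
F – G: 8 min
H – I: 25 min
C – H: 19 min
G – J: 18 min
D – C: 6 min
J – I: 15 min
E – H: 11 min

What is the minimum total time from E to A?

44 min

Shortest distances from E:
E: 0
H: 11  (via E)
I: 20  (via E)
B: 23  (via H)
G: 26  (via I)
F: 28  (via H)
C: 30  (via H)
D: 31  (via G)
J: 35  (via I)
A: 44  (via G)
Shortest route: E → I → G → A = 44 min.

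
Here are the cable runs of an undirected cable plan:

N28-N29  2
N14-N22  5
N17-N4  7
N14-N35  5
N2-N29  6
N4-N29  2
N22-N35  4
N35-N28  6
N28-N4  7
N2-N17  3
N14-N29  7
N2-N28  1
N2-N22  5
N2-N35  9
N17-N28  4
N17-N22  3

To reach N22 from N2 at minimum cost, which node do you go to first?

Candidate routes:
N2 - N28 - N17 - N22: 1+4+3 = 8
N2 - N22: 5 = 5
N2 - N17 - N22: 3+3 = 6
N2 - N28 - N35 - N22: 1+6+4 = 11
The minimum is 5 via N2 - N22.
So from N2 the first move is to N22.

N22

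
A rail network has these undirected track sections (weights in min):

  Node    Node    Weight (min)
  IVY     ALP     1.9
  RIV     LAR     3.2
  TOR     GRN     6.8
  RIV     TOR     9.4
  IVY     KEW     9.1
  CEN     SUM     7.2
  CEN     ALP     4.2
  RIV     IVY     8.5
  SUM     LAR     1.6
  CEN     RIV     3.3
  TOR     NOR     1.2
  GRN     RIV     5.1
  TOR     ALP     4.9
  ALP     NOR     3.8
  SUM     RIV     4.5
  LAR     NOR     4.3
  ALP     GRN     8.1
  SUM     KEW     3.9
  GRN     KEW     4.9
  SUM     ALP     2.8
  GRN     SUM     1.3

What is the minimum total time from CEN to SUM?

7 min

Compare a few routes:
CEN–ALP–SUM: 4.2+2.8 = 7
CEN–SUM: 7.2 = 7.2
CEN–RIV–SUM: 3.3+4.5 = 7.8
The minimum is 7 min via CEN–ALP–SUM.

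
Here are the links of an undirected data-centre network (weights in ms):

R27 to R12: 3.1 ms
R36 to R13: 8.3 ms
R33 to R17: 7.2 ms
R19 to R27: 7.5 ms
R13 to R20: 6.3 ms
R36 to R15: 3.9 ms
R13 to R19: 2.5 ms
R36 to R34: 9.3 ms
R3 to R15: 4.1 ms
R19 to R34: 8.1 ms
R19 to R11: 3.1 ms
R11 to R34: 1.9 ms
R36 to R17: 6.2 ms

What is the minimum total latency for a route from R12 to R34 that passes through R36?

Best R12 to R36: R12–R27–R19–R13–R36 costing 21.4
Shortest R36→R34: R36–R34 = 9.3
Total via R36: 21.4 + 9.3 = 30.7 ms.

30.7 ms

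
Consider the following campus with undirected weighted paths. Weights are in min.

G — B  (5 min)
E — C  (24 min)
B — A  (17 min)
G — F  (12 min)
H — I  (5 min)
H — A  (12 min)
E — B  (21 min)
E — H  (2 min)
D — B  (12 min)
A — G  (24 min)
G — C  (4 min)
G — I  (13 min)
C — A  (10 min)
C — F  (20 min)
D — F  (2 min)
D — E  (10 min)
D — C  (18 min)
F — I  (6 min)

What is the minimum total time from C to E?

Enumerating some paths:
C → E: 24 = 24
C → D → E: 18+10 = 28
Cheapest is C → E at 24 min.

24 min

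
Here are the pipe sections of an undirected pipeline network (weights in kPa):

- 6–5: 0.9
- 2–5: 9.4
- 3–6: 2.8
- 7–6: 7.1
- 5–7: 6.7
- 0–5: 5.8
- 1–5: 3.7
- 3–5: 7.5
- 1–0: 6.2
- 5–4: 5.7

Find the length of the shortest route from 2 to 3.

13.1 kPa

Compare a few routes:
2 → 5 → 3: 9.4+7.5 = 16.9
2 → 5 → 7 → 6 → 3: 9.4+6.7+7.1+2.8 = 26
2 → 5 → 6 → 3: 9.4+0.9+2.8 = 13.1
Cheapest is 2 → 5 → 6 → 3 at 13.1 kPa.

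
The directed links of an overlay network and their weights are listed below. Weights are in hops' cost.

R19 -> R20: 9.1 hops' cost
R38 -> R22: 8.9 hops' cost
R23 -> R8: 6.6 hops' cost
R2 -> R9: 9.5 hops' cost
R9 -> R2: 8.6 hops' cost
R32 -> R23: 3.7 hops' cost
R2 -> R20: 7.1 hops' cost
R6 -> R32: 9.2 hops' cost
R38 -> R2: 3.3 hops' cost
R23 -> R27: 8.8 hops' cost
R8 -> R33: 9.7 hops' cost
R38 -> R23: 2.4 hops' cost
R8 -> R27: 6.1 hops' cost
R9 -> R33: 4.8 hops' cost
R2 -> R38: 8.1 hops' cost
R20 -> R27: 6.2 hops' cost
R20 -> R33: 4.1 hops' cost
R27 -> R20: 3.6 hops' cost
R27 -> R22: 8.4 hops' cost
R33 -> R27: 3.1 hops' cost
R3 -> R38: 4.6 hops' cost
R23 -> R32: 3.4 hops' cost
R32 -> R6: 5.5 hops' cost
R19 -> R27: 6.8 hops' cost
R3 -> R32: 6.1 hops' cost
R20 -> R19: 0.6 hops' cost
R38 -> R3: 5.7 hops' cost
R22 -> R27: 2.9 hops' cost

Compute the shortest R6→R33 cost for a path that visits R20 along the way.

Shortest R6→R20: R6–R32–R23–R27–R20 = 25.3
Best R20 to R33: R20–R33 costing 4.1
Total via R20: 25.3 + 4.1 = 29.4 hops' cost.

29.4 hops' cost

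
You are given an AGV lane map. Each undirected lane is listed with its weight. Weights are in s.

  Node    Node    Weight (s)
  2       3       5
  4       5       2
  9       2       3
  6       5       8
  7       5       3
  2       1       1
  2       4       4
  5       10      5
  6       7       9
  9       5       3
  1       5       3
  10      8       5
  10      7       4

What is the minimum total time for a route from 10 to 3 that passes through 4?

Best 10 to 4: 10–5–4 costing 7
Best 4 to 3: 4–2–3 costing 9
Total via 4: 7 + 9 = 16 s.

16 s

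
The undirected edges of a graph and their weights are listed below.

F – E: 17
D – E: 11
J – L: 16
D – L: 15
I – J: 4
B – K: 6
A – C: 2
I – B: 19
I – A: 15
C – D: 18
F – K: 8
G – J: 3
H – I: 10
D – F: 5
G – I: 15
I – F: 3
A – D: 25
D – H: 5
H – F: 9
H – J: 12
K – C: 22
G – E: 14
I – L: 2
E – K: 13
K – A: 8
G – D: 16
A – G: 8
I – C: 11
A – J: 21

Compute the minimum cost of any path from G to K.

Settle nodes by increasing distance from G:
G: 0
J: 3  (via G)
I: 7  (via J)
A: 8  (via G)
L: 9  (via I)
C: 10  (via A)
F: 10  (via I)
E: 14  (via G)
D: 15  (via F)
H: 15  (via J)
K: 16  (via A)
Shortest route: G → A → K = 16.

16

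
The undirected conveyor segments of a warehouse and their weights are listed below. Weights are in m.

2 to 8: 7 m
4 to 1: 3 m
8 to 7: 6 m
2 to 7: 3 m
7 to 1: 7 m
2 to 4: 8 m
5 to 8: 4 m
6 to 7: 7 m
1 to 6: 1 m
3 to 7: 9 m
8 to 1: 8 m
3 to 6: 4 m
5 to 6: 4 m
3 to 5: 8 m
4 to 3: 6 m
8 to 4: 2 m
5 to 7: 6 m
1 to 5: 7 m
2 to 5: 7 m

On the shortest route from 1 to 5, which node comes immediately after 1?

6

Compare a few routes:
1 - 5: 7 = 7
1 - 4 - 8 - 5: 3+2+4 = 9
1 - 6 - 5: 1+4 = 5
Cheapest is 1 - 6 - 5 at 5 m.
So from 1 the first move is to 6.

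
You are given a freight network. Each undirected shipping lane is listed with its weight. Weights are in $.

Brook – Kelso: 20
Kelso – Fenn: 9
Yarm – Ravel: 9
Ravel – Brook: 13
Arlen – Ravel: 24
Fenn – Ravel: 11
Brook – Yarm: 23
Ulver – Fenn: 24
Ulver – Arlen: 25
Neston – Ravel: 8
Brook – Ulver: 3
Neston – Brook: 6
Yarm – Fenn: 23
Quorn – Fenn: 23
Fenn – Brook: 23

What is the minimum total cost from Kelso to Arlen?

$44

Candidate routes:
Kelso → Brook → Ravel → Arlen: 20+13+24 = 57
Kelso → Brook → Ulver → Arlen: 20+3+25 = 48
Kelso → Fenn → Ravel → Arlen: 9+11+24 = 44
Cheapest is Kelso → Fenn → Ravel → Arlen at $44.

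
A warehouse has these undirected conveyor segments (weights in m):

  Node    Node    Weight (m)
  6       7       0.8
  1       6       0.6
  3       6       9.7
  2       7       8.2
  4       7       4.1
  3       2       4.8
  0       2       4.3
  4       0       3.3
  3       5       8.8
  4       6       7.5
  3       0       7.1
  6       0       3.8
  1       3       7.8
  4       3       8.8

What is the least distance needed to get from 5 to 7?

18 m

Running Dijkstra from 5:
5: 0
3: 8.8  (via 5)
2: 13.6  (via 3)
0: 15.9  (via 3)
1: 16.6  (via 3)
6: 17.2  (via 1)
4: 17.6  (via 3)
7: 18  (via 6)
Shortest route: 5 → 3 → 1 → 6 → 7 = 18 m.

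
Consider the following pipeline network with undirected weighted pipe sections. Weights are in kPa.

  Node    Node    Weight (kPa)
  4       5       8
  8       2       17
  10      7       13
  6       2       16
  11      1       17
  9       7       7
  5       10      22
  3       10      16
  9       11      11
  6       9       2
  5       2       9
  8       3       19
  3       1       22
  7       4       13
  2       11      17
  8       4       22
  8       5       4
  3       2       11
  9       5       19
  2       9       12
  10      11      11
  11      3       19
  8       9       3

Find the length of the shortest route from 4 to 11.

Candidate routes:
4 - 7 - 9 - 11: 13+7+11 = 31
4 - 5 - 8 - 9 - 11: 8+4+3+11 = 26
Cheapest is 4 - 5 - 8 - 9 - 11 at 26 kPa.

26 kPa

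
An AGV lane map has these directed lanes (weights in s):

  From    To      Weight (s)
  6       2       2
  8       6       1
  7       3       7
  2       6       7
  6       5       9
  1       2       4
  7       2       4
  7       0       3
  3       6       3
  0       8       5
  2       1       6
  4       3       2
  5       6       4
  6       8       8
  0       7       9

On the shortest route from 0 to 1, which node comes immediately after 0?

8

Enumerating some paths:
0 - 8 - 6 - 2 - 1: 5+1+2+6 = 14
0 - 7 - 2 - 1: 9+4+6 = 19
The minimum is 14 s via 0 - 8 - 6 - 2 - 1.
So from 0 the first move is to 8.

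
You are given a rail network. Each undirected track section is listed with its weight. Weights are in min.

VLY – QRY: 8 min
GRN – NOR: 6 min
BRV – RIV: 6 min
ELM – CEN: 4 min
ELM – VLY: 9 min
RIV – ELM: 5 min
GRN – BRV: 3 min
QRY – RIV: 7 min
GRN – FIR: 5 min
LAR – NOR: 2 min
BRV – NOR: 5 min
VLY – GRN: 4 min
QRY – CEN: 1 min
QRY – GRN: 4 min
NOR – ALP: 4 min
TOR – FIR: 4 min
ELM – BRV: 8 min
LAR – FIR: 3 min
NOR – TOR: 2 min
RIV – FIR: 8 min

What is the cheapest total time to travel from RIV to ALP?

Shortest distances from RIV:
RIV: 0
ELM: 5  (via RIV)
BRV: 6  (via RIV)
QRY: 7  (via RIV)
FIR: 8  (via RIV)
CEN: 8  (via QRY)
GRN: 9  (via BRV)
LAR: 11  (via FIR)
NOR: 11  (via BRV)
TOR: 12  (via FIR)
VLY: 13  (via GRN)
ALP: 15  (via NOR)
Shortest route: RIV–BRV–NOR–ALP = 15 min.

15 min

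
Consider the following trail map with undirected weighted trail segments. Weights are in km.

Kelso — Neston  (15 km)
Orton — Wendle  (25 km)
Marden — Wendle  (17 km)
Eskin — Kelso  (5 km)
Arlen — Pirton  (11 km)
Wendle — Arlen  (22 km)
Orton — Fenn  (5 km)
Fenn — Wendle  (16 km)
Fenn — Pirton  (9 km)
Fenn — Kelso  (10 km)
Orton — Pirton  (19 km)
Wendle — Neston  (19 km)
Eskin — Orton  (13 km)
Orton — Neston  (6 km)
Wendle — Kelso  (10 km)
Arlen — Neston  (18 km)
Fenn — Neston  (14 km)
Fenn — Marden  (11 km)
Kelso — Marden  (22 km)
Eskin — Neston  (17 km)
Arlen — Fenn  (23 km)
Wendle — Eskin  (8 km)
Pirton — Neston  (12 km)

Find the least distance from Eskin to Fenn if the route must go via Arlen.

50 km

Best Eskin to Arlen: Eskin–Wendle–Arlen costing 30
Shortest Arlen→Fenn: Arlen–Pirton–Fenn = 20
Total via Arlen: 30 + 20 = 50 km.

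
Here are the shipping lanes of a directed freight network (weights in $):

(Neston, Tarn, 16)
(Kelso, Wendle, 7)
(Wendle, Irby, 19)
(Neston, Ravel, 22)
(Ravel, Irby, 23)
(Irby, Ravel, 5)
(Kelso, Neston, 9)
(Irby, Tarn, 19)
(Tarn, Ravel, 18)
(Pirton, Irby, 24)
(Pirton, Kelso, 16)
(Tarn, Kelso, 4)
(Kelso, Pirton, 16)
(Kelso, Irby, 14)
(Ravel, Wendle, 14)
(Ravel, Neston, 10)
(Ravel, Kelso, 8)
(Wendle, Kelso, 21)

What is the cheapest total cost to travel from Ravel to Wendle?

$14

Candidate routes:
Ravel–Wendle: 14 = 14
Ravel–Kelso–Wendle: 8+7 = 15
Cheapest is Ravel–Wendle at $14.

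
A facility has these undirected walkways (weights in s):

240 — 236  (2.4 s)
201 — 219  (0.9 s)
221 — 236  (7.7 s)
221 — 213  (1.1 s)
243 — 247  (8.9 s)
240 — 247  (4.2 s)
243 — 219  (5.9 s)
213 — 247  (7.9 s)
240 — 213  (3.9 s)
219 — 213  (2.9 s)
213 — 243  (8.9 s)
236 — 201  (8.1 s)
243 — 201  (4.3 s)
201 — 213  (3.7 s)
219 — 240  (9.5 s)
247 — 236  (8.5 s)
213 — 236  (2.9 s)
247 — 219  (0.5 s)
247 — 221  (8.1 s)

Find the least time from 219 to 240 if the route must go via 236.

Shortest 219→236: 219 → 213 → 236 = 5.8
Shortest 236→240: 236 → 240 = 2.4
Total via 236: 5.8 + 2.4 = 8.2 s.

8.2 s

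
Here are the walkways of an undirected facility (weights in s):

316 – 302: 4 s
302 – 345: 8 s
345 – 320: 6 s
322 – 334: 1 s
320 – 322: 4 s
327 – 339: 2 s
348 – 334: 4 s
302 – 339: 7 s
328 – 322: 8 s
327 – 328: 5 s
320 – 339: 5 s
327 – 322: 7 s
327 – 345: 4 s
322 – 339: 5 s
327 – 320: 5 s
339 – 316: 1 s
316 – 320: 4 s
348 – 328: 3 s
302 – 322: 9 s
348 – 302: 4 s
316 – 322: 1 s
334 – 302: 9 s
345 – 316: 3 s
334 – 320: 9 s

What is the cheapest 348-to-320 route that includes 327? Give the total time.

13 s

Shortest 348→327: 348–328–327 = 8
Shortest 327→320: 327–320 = 5
Total via 327: 8 + 5 = 13 s.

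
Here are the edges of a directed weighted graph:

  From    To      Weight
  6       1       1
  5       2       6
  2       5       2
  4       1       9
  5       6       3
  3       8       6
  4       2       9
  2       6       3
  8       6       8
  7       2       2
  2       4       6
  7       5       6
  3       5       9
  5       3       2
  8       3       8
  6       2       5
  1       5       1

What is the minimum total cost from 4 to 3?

12

Compare a few routes:
4 - 2 - 6 - 1 - 5 - 3: 9+3+1+1+2 = 16
4 - 1 - 5 - 3: 9+1+2 = 12
4 - 2 - 5 - 3: 9+2+2 = 13
The minimum is 12 via 4 - 1 - 5 - 3.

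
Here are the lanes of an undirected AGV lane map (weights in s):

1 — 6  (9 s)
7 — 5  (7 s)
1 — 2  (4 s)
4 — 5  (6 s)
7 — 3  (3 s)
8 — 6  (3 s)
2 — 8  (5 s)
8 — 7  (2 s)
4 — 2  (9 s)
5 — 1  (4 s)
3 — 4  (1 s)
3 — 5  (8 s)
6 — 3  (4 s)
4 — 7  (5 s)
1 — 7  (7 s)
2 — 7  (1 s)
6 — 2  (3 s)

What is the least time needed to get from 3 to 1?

Settle nodes by increasing distance from 3:
3: 0
4: 1  (via 3)
7: 3  (via 3)
2: 4  (via 7)
6: 4  (via 3)
8: 5  (via 7)
5: 7  (via 4)
1: 8  (via 2)
Shortest route: 3 → 7 → 2 → 1 = 8 s.

8 s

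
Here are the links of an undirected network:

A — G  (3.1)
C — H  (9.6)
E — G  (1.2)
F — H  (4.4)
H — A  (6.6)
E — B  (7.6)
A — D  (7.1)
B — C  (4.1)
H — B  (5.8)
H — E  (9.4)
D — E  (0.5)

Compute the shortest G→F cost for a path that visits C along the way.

26.9

Best G to C: G–E–B–C costing 12.9
Shortest C→F: C–H–F = 14
Total via C: 12.9 + 14 = 26.9.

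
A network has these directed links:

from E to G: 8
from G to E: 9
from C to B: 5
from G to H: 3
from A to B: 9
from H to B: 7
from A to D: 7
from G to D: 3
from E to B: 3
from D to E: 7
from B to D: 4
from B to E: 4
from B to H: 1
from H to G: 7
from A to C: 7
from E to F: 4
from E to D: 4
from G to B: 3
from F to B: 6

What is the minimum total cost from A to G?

17

Compare a few routes:
A–B–E–G: 9+4+8 = 21
A–C–B–H–G: 7+5+1+7 = 20
A–B–H–G: 9+1+7 = 17
The minimum is 17 via A–B–H–G.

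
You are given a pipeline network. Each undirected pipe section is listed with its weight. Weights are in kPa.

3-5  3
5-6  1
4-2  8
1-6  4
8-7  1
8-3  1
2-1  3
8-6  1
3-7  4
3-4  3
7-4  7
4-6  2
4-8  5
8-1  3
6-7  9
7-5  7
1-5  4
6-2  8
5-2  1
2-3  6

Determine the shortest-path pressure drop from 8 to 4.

Shortest distances from 8:
8: 0
3: 1  (via 8)
6: 1  (via 8)
7: 1  (via 8)
5: 2  (via 6)
1: 3  (via 8)
2: 3  (via 5)
4: 3  (via 6)
Shortest route: 8–6–4 = 3 kPa.

3 kPa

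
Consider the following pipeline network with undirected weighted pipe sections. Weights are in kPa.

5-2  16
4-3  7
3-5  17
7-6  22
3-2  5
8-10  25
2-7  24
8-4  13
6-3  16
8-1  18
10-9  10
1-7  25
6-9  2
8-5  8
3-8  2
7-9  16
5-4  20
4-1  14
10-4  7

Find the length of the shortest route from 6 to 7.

18 kPa

Shortest distances from 6:
6: 0
9: 2  (via 6)
10: 12  (via 9)
3: 16  (via 6)
7: 18  (via 9)
Shortest route: 6–9–7 = 18 kPa.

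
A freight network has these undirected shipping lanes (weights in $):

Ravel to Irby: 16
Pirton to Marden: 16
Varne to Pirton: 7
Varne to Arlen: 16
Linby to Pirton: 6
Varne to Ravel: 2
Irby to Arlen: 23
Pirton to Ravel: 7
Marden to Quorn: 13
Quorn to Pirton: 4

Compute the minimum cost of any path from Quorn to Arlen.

$27

Candidate routes:
Quorn–Pirton–Ravel–Varne–Arlen: 4+7+2+16 = 29
Quorn–Pirton–Varne–Arlen: 4+7+16 = 27
Cheapest is Quorn–Pirton–Varne–Arlen at $27.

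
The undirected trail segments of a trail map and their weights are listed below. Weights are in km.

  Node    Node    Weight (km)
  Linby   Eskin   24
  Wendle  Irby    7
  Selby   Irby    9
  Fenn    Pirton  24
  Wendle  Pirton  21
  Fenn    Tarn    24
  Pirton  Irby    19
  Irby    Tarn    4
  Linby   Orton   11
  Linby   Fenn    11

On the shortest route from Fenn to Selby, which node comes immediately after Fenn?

Tarn

Compare a few routes:
Fenn - Pirton - Irby - Selby: 24+19+9 = 52
Fenn - Tarn - Irby - Selby: 24+4+9 = 37
The minimum is 37 km via Fenn - Tarn - Irby - Selby.
So from Fenn the first move is to Tarn.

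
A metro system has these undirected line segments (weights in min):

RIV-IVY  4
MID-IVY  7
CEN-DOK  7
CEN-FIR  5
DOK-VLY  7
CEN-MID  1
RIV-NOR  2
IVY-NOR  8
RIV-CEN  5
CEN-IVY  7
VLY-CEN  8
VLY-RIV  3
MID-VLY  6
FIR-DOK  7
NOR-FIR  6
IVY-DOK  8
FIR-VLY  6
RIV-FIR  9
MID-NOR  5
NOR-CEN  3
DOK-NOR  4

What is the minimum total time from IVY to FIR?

Candidate routes:
IVY → RIV → NOR → FIR: 4+2+6 = 12
IVY → MID → CEN → FIR: 7+1+5 = 13
IVY → RIV → FIR: 4+9 = 13
IVY → RIV → VLY → FIR: 4+3+6 = 13
The minimum is 12 min via IVY → RIV → NOR → FIR.

12 min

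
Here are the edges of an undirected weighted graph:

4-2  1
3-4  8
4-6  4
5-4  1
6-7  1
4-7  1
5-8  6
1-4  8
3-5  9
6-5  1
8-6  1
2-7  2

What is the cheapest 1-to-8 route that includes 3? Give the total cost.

Best 1 to 3: 1–4–3 costing 16
Shortest 3→8: 3–5–6–8 = 11
Total via 3: 16 + 11 = 27.

27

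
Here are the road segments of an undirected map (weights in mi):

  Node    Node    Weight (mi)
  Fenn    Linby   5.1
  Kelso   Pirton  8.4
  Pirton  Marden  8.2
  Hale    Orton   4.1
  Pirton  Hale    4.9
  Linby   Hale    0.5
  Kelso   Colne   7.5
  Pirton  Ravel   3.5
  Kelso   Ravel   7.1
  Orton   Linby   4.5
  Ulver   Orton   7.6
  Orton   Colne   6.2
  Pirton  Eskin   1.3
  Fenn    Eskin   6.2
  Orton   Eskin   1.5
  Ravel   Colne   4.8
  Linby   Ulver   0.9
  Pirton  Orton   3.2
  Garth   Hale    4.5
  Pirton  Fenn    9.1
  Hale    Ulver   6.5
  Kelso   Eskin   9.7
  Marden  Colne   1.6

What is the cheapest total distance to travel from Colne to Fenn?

Candidate routes:
Colne - Orton - Eskin - Fenn: 6.2+1.5+6.2 = 13.9
Colne - Orton - Linby - Fenn: 6.2+4.5+5.1 = 15.8
Cheapest is Colne - Orton - Eskin - Fenn at 13.9 mi.

13.9 mi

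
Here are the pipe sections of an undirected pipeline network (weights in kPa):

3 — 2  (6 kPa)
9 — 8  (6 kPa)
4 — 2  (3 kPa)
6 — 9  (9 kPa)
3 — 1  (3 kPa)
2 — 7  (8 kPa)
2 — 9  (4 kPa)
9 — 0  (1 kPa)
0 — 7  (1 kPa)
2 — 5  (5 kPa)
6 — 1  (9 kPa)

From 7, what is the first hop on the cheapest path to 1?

Compare a few routes:
7–2–3–1: 8+6+3 = 17
7–0–9–2–3–1: 1+1+4+6+3 = 15
7–0–9–6–1: 1+1+9+9 = 20
The minimum is 15 kPa via 7–0–9–2–3–1.
So from 7 the first move is to 0.

0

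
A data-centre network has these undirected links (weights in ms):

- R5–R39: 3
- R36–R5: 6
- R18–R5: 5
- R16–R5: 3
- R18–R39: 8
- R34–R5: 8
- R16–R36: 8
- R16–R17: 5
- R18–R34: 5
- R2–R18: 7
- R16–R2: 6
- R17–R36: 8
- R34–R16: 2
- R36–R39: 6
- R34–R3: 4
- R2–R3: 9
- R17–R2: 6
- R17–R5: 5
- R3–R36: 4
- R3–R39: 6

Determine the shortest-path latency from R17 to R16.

5 ms

Compare a few routes:
R17 → R2 → R16: 6+6 = 12
R17 → R16: 5 = 5
R17 → R5 → R16: 5+3 = 8
The minimum is 5 ms via R17 → R16.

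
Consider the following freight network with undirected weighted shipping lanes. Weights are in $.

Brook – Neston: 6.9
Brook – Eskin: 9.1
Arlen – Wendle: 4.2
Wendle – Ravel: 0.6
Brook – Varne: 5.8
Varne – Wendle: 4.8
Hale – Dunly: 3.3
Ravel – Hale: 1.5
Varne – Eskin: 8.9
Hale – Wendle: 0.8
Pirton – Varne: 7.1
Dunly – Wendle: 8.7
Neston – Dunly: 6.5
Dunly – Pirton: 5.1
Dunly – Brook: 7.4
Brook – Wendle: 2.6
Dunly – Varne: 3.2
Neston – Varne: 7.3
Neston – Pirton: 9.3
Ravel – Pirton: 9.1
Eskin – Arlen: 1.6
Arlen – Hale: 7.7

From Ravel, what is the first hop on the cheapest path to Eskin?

Enumerating some paths:
Ravel - Wendle - Hale - Arlen - Eskin: 0.6+0.8+7.7+1.6 = 10.7
Ravel - Wendle - Arlen - Eskin: 0.6+4.2+1.6 = 6.4
Ravel - Hale - Wendle - Arlen - Eskin: 1.5+0.8+4.2+1.6 = 8.1
The minimum is $6.4 via Ravel - Wendle - Arlen - Eskin.
So from Ravel the first move is to Wendle.

Wendle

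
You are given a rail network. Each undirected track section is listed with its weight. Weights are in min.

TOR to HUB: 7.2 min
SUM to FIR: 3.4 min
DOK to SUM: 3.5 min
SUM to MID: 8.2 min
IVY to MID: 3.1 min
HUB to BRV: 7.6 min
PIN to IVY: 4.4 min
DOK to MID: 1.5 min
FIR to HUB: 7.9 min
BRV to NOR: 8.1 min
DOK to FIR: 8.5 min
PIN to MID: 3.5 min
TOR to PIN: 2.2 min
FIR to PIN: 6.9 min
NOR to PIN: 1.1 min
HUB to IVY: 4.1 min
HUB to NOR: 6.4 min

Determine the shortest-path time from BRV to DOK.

14.2 min

Compare a few routes:
BRV–HUB–IVY–MID–DOK: 7.6+4.1+3.1+1.5 = 16.3
BRV–NOR–PIN–MID–DOK: 8.1+1.1+3.5+1.5 = 14.2
Cheapest is BRV–NOR–PIN–MID–DOK at 14.2 min.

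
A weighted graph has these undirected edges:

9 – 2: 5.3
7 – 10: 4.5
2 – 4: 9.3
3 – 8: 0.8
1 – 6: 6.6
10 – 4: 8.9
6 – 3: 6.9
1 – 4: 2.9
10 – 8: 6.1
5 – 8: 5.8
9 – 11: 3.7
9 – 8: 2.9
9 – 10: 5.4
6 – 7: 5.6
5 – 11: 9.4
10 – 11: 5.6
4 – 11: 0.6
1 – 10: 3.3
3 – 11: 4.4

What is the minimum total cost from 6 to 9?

10.6

Running Dijkstra from 6:
6: 0
7: 5.6  (via 6)
1: 6.6  (via 6)
3: 6.9  (via 6)
8: 7.7  (via 3)
4: 9.5  (via 1)
10: 9.9  (via 1)
11: 10.1  (via 4)
9: 10.6  (via 8)
Shortest route: 6–3–8–9 = 10.6.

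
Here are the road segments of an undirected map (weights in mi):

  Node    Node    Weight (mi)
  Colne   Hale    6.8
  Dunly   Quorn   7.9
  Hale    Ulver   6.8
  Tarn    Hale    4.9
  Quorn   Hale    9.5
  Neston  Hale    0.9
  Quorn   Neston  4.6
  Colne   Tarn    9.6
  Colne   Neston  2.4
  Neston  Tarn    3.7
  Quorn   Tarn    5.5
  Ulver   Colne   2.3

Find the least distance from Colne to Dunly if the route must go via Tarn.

19.5 mi

Shortest Colne→Tarn: Colne–Neston–Tarn = 6.1
Shortest Tarn→Dunly: Tarn–Quorn–Dunly = 13.4
Total via Tarn: 6.1 + 13.4 = 19.5 mi.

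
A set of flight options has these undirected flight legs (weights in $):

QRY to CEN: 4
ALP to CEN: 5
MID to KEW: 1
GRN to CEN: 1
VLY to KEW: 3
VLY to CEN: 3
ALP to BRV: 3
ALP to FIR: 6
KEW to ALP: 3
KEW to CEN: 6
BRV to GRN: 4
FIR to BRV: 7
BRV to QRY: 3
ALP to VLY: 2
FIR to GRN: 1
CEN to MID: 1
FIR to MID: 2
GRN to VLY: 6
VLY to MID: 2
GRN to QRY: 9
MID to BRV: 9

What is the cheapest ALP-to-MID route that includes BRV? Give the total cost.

$9

Shortest ALP→BRV: ALP–BRV = 3
Best BRV to MID: BRV–GRN–CEN–MID costing 6
Total via BRV: 3 + 6 = $9.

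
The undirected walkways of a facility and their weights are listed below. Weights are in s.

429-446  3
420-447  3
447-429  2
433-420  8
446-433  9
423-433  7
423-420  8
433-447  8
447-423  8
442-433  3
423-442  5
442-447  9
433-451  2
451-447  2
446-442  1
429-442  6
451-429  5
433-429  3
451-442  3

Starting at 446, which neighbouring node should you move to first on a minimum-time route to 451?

442

Candidate routes:
446 - 429 - 447 - 451: 3+2+2 = 7
446 - 442 - 433 - 451: 1+3+2 = 6
446 - 442 - 451: 1+3 = 4
Cheapest is 446 - 442 - 451 at 4 s.
So from 446 the first move is to 442.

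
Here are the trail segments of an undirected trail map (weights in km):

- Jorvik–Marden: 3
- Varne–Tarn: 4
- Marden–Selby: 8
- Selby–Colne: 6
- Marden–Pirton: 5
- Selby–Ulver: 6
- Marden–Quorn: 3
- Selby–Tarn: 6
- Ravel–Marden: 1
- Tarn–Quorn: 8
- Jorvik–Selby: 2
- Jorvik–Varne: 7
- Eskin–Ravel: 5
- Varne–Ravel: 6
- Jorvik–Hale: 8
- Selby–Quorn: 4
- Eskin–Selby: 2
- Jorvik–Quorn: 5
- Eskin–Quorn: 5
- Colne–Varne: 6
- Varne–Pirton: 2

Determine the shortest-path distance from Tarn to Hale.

Candidate routes:
Tarn–Varne–Jorvik–Hale: 4+7+8 = 19
Tarn–Selby–Jorvik–Hale: 6+2+8 = 16
Tarn–Quorn–Jorvik–Hale: 8+5+8 = 21
Cheapest is Tarn–Selby–Jorvik–Hale at 16 km.

16 km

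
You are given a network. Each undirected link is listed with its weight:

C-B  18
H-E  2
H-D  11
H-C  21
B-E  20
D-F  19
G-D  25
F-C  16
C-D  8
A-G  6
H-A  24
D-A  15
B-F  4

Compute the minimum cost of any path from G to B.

44

Settle nodes by increasing distance from G:
G: 0
A: 6  (via G)
D: 21  (via A)
C: 29  (via D)
H: 30  (via A)
E: 32  (via H)
F: 40  (via D)
B: 44  (via F)
Shortest route: G–A–D–F–B = 44.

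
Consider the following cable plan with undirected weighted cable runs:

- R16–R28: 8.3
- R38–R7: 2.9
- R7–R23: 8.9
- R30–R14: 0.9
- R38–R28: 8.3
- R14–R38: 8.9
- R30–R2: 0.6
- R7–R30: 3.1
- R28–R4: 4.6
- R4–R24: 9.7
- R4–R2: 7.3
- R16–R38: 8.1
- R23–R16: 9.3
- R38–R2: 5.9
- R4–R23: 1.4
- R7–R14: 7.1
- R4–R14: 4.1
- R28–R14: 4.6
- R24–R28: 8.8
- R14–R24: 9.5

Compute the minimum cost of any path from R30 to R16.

Candidate routes:
R30–R14–R4–R23–R16: 0.9+4.1+1.4+9.3 = 15.7
R30–R7–R38–R16: 3.1+2.9+8.1 = 14.1
R30–R2–R38–R16: 0.6+5.9+8.1 = 14.6
R30–R14–R28–R16: 0.9+4.6+8.3 = 13.8
Cheapest is R30–R14–R28–R16 at 13.8.

13.8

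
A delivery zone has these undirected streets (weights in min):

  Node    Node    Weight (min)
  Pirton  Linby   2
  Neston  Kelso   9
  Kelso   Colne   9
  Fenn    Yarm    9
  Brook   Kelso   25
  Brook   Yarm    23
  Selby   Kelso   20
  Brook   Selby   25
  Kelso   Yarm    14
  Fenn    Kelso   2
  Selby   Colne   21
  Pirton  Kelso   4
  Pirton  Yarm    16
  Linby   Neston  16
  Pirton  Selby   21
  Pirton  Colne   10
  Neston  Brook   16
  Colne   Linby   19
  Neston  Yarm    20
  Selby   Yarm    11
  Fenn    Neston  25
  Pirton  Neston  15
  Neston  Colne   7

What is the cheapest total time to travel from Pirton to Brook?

Compare a few routes:
Pirton - Neston - Brook: 15+16 = 31
Pirton - Kelso - Brook: 4+25 = 29
The minimum is 29 min via Pirton - Kelso - Brook.

29 min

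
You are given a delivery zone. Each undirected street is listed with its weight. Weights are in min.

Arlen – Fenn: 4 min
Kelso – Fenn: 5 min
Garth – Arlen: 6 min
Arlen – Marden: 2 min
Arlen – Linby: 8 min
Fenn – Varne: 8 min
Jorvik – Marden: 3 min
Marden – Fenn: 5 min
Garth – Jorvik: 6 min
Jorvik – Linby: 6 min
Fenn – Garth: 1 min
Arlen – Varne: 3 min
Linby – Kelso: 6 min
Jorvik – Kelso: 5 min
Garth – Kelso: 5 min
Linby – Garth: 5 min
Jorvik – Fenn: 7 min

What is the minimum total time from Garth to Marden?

6 min

Running Dijkstra from Garth:
Garth: 0
Fenn: 1  (via Garth)
Arlen: 5  (via Fenn)
Kelso: 5  (via Garth)
Linby: 5  (via Garth)
Marden: 6  (via Fenn)
Shortest route: Garth → Fenn → Marden = 6 min.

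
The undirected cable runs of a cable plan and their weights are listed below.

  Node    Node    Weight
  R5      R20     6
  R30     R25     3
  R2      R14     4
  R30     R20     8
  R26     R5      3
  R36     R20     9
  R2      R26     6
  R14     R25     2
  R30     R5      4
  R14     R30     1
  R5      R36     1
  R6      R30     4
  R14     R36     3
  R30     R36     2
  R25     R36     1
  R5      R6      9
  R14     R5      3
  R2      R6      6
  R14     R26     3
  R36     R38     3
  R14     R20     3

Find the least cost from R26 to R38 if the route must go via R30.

9

Best R26 to R30: R26 → R14 → R30 costing 4
Shortest R30→R38: R30 → R36 → R38 = 5
Total via R30: 4 + 5 = 9.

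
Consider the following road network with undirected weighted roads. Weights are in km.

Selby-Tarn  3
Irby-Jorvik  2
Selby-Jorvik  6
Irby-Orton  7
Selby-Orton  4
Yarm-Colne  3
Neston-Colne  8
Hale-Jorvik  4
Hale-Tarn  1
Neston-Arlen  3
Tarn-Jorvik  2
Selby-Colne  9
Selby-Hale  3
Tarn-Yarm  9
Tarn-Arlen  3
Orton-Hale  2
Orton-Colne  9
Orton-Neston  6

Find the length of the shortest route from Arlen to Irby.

7 km

Candidate routes:
Arlen → Tarn → Hale → Jorvik → Irby: 3+1+4+2 = 10
Arlen → Tarn → Jorvik → Irby: 3+2+2 = 7
The minimum is 7 km via Arlen → Tarn → Jorvik → Irby.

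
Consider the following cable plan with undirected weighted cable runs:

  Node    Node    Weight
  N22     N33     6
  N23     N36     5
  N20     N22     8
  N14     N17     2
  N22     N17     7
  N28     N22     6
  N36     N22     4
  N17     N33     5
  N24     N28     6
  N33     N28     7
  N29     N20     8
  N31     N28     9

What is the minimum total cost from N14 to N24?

20

Settle nodes by increasing distance from N14:
N14: 0
N17: 2  (via N14)
N33: 7  (via N17)
N22: 9  (via N17)
N36: 13  (via N22)
N28: 14  (via N33)
N20: 17  (via N22)
N23: 18  (via N36)
N24: 20  (via N28)
Shortest route: N14–N17–N33–N28–N24 = 20.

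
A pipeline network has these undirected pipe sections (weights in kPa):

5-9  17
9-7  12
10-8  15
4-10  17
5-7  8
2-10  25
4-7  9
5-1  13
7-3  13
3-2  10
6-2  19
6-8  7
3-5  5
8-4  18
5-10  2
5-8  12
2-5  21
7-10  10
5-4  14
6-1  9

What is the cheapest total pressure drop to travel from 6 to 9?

Compare a few routes:
6 → 8 → 5 → 9: 7+12+17 = 36
6 → 1 → 5 → 9: 9+13+17 = 39
Cheapest is 6 → 8 → 5 → 9 at 36 kPa.

36 kPa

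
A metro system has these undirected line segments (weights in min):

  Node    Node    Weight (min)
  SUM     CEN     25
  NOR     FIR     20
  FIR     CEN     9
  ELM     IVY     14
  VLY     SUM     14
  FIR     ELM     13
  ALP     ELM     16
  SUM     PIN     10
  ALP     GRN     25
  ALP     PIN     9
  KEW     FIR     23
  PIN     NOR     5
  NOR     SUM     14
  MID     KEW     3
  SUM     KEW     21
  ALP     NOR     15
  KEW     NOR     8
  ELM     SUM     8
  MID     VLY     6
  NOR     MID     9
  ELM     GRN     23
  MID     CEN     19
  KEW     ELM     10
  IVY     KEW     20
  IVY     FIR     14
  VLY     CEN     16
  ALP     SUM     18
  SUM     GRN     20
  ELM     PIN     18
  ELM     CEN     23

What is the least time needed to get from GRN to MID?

Shortest distances from GRN:
GRN: 0
SUM: 20  (via GRN)
ELM: 23  (via GRN)
ALP: 25  (via GRN)
PIN: 30  (via SUM)
KEW: 33  (via ELM)
VLY: 34  (via SUM)
NOR: 34  (via SUM)
MID: 36  (via KEW)
Shortest route: GRN → ELM → KEW → MID = 36 min.

36 min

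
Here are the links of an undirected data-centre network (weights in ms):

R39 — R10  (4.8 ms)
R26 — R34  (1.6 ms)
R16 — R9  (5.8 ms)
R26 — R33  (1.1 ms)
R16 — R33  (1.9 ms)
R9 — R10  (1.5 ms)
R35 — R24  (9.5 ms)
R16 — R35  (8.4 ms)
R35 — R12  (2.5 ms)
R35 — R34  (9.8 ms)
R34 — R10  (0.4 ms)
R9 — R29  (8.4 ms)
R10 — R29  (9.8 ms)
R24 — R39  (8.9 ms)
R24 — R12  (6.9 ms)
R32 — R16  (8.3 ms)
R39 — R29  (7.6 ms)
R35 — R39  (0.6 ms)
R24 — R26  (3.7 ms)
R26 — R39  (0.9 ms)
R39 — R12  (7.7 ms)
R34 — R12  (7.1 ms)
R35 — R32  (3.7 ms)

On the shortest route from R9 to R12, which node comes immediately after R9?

R10

Compare a few routes:
R9–R10–R34–R26–R39–R35–R12: 1.5+0.4+1.6+0.9+0.6+2.5 = 7.5
R9–R10–R39–R35–R12: 1.5+4.8+0.6+2.5 = 9.4
R9–R10–R34–R12: 1.5+0.4+7.1 = 9
R9–R10–R34–R26–R39–R12: 1.5+0.4+1.6+0.9+7.7 = 12.1
Cheapest is R9–R10–R34–R26–R39–R35–R12 at 7.5 ms.
So from R9 the first move is to R10.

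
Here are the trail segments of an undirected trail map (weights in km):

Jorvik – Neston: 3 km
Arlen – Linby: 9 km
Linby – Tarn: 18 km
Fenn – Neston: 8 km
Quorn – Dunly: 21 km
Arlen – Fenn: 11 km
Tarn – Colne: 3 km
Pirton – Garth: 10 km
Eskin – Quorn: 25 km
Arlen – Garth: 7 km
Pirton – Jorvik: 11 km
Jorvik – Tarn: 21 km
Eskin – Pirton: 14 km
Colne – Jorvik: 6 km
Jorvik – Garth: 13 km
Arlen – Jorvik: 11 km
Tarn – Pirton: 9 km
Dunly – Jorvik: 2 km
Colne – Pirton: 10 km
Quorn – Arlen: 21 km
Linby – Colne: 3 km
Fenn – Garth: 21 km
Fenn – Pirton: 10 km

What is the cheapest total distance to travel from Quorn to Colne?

29 km

Enumerating some paths:
Quorn → Arlen → Linby → Colne: 21+9+3 = 33
Quorn → Arlen → Jorvik → Colne: 21+11+6 = 38
Quorn → Dunly → Jorvik → Pirton → Colne: 21+2+11+10 = 44
Quorn → Dunly → Jorvik → Colne: 21+2+6 = 29
The minimum is 29 km via Quorn → Dunly → Jorvik → Colne.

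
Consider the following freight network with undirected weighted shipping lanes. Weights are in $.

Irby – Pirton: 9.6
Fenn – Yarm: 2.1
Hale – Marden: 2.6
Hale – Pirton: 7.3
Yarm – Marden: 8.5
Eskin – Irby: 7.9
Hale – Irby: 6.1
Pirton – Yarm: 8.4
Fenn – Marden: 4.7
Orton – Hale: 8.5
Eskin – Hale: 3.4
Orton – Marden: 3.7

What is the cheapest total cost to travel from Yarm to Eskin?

Enumerating some paths:
Yarm → Pirton → Hale → Eskin: 8.4+7.3+3.4 = 19.1
Yarm → Fenn → Marden → Orton → Hale → Eskin: 2.1+4.7+3.7+8.5+3.4 = 22.4
Yarm → Marden → Hale → Eskin: 8.5+2.6+3.4 = 14.5
Yarm → Fenn → Marden → Hale → Eskin: 2.1+4.7+2.6+3.4 = 12.8
Cheapest is Yarm → Fenn → Marden → Hale → Eskin at $12.8.

$12.8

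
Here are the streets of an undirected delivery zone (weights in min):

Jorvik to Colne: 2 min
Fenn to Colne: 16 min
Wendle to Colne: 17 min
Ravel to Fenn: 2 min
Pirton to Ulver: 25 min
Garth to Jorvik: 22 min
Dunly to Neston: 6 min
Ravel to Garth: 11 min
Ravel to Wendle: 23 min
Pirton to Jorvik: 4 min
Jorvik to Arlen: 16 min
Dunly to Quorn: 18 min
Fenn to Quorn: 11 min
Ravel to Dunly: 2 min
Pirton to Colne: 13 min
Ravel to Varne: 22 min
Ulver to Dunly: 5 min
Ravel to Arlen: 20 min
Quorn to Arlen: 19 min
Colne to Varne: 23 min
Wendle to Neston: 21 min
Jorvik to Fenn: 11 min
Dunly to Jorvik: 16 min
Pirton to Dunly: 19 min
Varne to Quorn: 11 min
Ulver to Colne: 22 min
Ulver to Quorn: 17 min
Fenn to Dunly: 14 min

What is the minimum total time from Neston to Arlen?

28 min

Candidate routes:
Neston–Dunly–Ravel–Arlen: 6+2+20 = 28
Neston–Dunly–Ravel–Fenn–Jorvik–Arlen: 6+2+2+11+16 = 37
Neston–Dunly–Ravel–Fenn–Quorn–Arlen: 6+2+2+11+19 = 40
Neston–Dunly–Jorvik–Arlen: 6+16+16 = 38
The minimum is 28 min via Neston–Dunly–Ravel–Arlen.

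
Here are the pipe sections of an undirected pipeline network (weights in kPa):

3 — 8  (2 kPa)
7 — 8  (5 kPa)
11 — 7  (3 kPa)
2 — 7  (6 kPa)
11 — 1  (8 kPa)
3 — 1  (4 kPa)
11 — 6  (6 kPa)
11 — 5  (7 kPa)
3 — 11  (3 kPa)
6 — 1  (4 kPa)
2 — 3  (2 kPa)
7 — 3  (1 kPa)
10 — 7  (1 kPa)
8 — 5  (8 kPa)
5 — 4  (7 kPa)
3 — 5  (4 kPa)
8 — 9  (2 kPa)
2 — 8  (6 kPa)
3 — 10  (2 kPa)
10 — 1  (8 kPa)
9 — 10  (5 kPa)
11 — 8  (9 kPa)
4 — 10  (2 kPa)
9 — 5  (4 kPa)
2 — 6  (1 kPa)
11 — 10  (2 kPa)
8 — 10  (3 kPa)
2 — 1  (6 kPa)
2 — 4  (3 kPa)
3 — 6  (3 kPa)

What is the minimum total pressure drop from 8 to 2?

Compare a few routes:
8 - 2: 6 = 6
8 - 3 - 6 - 2: 2+3+1 = 6
8 - 3 - 2: 2+2 = 4
8 - 10 - 7 - 3 - 2: 3+1+1+2 = 7
Cheapest is 8 - 3 - 2 at 4 kPa.

4 kPa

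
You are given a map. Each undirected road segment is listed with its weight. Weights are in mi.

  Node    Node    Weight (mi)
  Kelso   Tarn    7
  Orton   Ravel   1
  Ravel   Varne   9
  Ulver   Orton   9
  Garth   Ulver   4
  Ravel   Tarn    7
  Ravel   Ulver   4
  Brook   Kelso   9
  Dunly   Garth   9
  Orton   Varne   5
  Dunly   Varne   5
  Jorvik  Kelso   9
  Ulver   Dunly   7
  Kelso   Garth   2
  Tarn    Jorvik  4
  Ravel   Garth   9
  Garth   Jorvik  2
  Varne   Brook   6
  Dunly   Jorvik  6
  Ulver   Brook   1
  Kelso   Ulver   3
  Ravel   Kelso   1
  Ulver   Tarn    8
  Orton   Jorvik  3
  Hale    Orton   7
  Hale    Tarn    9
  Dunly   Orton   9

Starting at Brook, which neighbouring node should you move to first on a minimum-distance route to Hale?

Ulver

Enumerating some paths:
Brook - Ulver - Garth - Jorvik - Orton - Hale: 1+4+2+3+7 = 17
Brook - Ulver - Ravel - Orton - Hale: 1+4+1+7 = 13
Brook - Ulver - Orton - Hale: 1+9+7 = 17
Brook - Ulver - Garth - Kelso - Ravel - Orton - Hale: 1+4+2+1+1+7 = 16
The minimum is 13 mi via Brook - Ulver - Ravel - Orton - Hale.
So from Brook the first move is to Ulver.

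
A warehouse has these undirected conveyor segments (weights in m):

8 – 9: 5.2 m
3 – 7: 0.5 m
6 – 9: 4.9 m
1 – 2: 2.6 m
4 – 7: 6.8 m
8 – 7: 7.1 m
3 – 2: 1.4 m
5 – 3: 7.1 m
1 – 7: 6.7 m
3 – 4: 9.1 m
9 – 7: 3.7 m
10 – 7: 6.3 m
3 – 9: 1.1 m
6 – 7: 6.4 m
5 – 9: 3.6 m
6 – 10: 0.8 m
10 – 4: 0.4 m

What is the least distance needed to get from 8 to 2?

7.7 m

Settle nodes by increasing distance from 8:
8: 0
9: 5.2  (via 8)
3: 6.3  (via 9)
7: 6.8  (via 3)
2: 7.7  (via 3)
Shortest route: 8 → 9 → 3 → 2 = 7.7 m.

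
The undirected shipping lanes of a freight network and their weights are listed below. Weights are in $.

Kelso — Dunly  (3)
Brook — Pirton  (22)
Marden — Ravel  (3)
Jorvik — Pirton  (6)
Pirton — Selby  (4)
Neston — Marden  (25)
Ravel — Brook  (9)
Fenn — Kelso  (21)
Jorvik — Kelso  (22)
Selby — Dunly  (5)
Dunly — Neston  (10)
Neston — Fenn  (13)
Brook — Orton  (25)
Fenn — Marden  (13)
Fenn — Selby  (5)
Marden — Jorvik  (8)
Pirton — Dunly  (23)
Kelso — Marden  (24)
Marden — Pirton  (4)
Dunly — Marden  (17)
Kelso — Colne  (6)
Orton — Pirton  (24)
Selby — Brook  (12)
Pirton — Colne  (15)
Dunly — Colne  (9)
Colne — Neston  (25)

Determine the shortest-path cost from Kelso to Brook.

Shortest distances from Kelso:
Kelso: 0
Dunly: 3  (via Kelso)
Colne: 6  (via Kelso)
Selby: 8  (via Dunly)
Pirton: 12  (via Selby)
Fenn: 13  (via Selby)
Neston: 13  (via Dunly)
Marden: 16  (via Pirton)
Jorvik: 18  (via Pirton)
Ravel: 19  (via Marden)
Brook: 20  (via Selby)
Shortest route: Kelso–Dunly–Selby–Brook = $20.

$20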